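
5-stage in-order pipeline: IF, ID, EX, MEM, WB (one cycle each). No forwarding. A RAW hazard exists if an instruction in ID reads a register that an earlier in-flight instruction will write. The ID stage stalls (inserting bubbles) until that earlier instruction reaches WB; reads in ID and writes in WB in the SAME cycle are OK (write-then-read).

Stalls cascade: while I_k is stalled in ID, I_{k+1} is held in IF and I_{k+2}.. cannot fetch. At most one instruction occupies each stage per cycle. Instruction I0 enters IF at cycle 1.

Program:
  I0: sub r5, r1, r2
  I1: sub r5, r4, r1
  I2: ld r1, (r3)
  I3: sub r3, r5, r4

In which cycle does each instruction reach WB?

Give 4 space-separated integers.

Answer: 5 6 7 9

Derivation:
I0 sub r5 <- r1,r2: IF@1 ID@2 stall=0 (-) EX@3 MEM@4 WB@5
I1 sub r5 <- r4,r1: IF@2 ID@3 stall=0 (-) EX@4 MEM@5 WB@6
I2 ld r1 <- r3: IF@3 ID@4 stall=0 (-) EX@5 MEM@6 WB@7
I3 sub r3 <- r5,r4: IF@4 ID@5 stall=1 (RAW on I1.r5 (WB@6)) EX@7 MEM@8 WB@9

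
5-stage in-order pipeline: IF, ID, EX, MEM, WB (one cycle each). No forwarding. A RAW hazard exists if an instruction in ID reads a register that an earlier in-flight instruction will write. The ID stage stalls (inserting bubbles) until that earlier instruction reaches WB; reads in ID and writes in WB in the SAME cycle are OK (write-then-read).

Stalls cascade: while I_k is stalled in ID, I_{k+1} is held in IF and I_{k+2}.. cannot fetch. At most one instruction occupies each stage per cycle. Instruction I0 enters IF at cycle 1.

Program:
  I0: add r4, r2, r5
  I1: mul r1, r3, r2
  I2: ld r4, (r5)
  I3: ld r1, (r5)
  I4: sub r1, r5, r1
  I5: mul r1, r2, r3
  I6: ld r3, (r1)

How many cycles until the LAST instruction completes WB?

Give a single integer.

Answer: 15

Derivation:
I0 add r4 <- r2,r5: IF@1 ID@2 stall=0 (-) EX@3 MEM@4 WB@5
I1 mul r1 <- r3,r2: IF@2 ID@3 stall=0 (-) EX@4 MEM@5 WB@6
I2 ld r4 <- r5: IF@3 ID@4 stall=0 (-) EX@5 MEM@6 WB@7
I3 ld r1 <- r5: IF@4 ID@5 stall=0 (-) EX@6 MEM@7 WB@8
I4 sub r1 <- r5,r1: IF@5 ID@6 stall=2 (RAW on I3.r1 (WB@8)) EX@9 MEM@10 WB@11
I5 mul r1 <- r2,r3: IF@6 ID@9 stall=0 (-) EX@10 MEM@11 WB@12
I6 ld r3 <- r1: IF@9 ID@10 stall=2 (RAW on I5.r1 (WB@12)) EX@13 MEM@14 WB@15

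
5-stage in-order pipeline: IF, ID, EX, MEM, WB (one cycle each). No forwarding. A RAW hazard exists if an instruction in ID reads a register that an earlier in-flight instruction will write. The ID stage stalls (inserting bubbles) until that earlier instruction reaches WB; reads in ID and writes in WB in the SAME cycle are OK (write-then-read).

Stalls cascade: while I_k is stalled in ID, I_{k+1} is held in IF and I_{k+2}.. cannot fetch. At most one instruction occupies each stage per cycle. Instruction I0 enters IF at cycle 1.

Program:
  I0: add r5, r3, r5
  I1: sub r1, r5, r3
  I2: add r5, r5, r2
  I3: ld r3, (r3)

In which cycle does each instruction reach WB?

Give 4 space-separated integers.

I0 add r5 <- r3,r5: IF@1 ID@2 stall=0 (-) EX@3 MEM@4 WB@5
I1 sub r1 <- r5,r3: IF@2 ID@3 stall=2 (RAW on I0.r5 (WB@5)) EX@6 MEM@7 WB@8
I2 add r5 <- r5,r2: IF@3 ID@6 stall=0 (-) EX@7 MEM@8 WB@9
I3 ld r3 <- r3: IF@6 ID@7 stall=0 (-) EX@8 MEM@9 WB@10

Answer: 5 8 9 10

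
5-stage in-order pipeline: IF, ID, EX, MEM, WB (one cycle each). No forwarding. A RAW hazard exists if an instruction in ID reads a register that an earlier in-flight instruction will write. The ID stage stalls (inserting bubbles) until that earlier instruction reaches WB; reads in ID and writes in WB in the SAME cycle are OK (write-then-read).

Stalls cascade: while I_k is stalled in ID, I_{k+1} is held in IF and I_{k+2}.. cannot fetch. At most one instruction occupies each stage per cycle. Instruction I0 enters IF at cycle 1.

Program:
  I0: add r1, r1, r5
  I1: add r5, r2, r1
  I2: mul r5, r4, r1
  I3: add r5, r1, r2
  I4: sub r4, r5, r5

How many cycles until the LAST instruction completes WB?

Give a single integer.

Answer: 13

Derivation:
I0 add r1 <- r1,r5: IF@1 ID@2 stall=0 (-) EX@3 MEM@4 WB@5
I1 add r5 <- r2,r1: IF@2 ID@3 stall=2 (RAW on I0.r1 (WB@5)) EX@6 MEM@7 WB@8
I2 mul r5 <- r4,r1: IF@3 ID@6 stall=0 (-) EX@7 MEM@8 WB@9
I3 add r5 <- r1,r2: IF@6 ID@7 stall=0 (-) EX@8 MEM@9 WB@10
I4 sub r4 <- r5,r5: IF@7 ID@8 stall=2 (RAW on I3.r5 (WB@10)) EX@11 MEM@12 WB@13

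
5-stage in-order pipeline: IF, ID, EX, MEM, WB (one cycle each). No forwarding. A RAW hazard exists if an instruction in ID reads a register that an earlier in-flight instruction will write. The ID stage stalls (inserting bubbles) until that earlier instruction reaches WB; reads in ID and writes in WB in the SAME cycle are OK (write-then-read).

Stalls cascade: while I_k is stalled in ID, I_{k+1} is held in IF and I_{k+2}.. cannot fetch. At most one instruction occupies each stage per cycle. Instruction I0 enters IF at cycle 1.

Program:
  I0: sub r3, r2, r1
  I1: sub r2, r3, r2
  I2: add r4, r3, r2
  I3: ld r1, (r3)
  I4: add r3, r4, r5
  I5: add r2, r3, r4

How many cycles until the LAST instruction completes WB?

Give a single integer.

Answer: 17

Derivation:
I0 sub r3 <- r2,r1: IF@1 ID@2 stall=0 (-) EX@3 MEM@4 WB@5
I1 sub r2 <- r3,r2: IF@2 ID@3 stall=2 (RAW on I0.r3 (WB@5)) EX@6 MEM@7 WB@8
I2 add r4 <- r3,r2: IF@3 ID@6 stall=2 (RAW on I1.r2 (WB@8)) EX@9 MEM@10 WB@11
I3 ld r1 <- r3: IF@6 ID@9 stall=0 (-) EX@10 MEM@11 WB@12
I4 add r3 <- r4,r5: IF@9 ID@10 stall=1 (RAW on I2.r4 (WB@11)) EX@12 MEM@13 WB@14
I5 add r2 <- r3,r4: IF@10 ID@12 stall=2 (RAW on I4.r3 (WB@14)) EX@15 MEM@16 WB@17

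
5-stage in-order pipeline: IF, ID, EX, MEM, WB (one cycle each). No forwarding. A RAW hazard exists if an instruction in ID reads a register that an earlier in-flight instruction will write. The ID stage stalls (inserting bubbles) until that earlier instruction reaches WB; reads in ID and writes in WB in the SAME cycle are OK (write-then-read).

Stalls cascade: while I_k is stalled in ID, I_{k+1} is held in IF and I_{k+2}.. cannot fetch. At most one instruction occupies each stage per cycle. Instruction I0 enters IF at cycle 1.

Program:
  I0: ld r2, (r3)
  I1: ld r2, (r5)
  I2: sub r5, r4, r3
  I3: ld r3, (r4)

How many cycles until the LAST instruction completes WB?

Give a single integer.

Answer: 8

Derivation:
I0 ld r2 <- r3: IF@1 ID@2 stall=0 (-) EX@3 MEM@4 WB@5
I1 ld r2 <- r5: IF@2 ID@3 stall=0 (-) EX@4 MEM@5 WB@6
I2 sub r5 <- r4,r3: IF@3 ID@4 stall=0 (-) EX@5 MEM@6 WB@7
I3 ld r3 <- r4: IF@4 ID@5 stall=0 (-) EX@6 MEM@7 WB@8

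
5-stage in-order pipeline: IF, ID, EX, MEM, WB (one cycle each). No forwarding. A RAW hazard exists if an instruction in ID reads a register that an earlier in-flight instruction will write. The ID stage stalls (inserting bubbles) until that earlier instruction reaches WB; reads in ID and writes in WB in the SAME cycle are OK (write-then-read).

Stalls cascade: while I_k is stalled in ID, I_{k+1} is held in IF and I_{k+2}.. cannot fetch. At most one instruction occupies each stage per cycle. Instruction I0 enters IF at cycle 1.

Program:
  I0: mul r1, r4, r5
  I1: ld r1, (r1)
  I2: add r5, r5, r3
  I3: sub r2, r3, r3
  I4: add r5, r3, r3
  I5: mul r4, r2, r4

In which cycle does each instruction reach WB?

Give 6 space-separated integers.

I0 mul r1 <- r4,r5: IF@1 ID@2 stall=0 (-) EX@3 MEM@4 WB@5
I1 ld r1 <- r1: IF@2 ID@3 stall=2 (RAW on I0.r1 (WB@5)) EX@6 MEM@7 WB@8
I2 add r5 <- r5,r3: IF@3 ID@6 stall=0 (-) EX@7 MEM@8 WB@9
I3 sub r2 <- r3,r3: IF@6 ID@7 stall=0 (-) EX@8 MEM@9 WB@10
I4 add r5 <- r3,r3: IF@7 ID@8 stall=0 (-) EX@9 MEM@10 WB@11
I5 mul r4 <- r2,r4: IF@8 ID@9 stall=1 (RAW on I3.r2 (WB@10)) EX@11 MEM@12 WB@13

Answer: 5 8 9 10 11 13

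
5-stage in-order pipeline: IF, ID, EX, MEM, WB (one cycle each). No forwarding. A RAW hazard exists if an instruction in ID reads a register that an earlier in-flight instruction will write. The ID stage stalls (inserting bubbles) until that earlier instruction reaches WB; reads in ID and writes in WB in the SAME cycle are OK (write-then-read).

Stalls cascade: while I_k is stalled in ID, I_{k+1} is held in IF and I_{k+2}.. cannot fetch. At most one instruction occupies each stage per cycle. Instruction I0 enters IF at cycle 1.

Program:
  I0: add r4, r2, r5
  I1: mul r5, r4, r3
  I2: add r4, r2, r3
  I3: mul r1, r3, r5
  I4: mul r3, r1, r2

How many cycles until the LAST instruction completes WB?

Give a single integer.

I0 add r4 <- r2,r5: IF@1 ID@2 stall=0 (-) EX@3 MEM@4 WB@5
I1 mul r5 <- r4,r3: IF@2 ID@3 stall=2 (RAW on I0.r4 (WB@5)) EX@6 MEM@7 WB@8
I2 add r4 <- r2,r3: IF@3 ID@6 stall=0 (-) EX@7 MEM@8 WB@9
I3 mul r1 <- r3,r5: IF@6 ID@7 stall=1 (RAW on I1.r5 (WB@8)) EX@9 MEM@10 WB@11
I4 mul r3 <- r1,r2: IF@7 ID@9 stall=2 (RAW on I3.r1 (WB@11)) EX@12 MEM@13 WB@14

Answer: 14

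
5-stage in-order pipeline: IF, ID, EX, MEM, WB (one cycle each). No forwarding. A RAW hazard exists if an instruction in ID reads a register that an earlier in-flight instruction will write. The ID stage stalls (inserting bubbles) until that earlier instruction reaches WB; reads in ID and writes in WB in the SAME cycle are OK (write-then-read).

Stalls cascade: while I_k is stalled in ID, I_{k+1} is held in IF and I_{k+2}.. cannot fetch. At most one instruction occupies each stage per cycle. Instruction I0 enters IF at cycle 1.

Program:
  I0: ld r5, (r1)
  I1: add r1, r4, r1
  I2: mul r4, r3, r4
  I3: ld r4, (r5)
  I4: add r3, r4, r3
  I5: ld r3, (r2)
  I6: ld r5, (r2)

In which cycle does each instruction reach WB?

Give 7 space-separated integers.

Answer: 5 6 7 8 11 12 13

Derivation:
I0 ld r5 <- r1: IF@1 ID@2 stall=0 (-) EX@3 MEM@4 WB@5
I1 add r1 <- r4,r1: IF@2 ID@3 stall=0 (-) EX@4 MEM@5 WB@6
I2 mul r4 <- r3,r4: IF@3 ID@4 stall=0 (-) EX@5 MEM@6 WB@7
I3 ld r4 <- r5: IF@4 ID@5 stall=0 (-) EX@6 MEM@7 WB@8
I4 add r3 <- r4,r3: IF@5 ID@6 stall=2 (RAW on I3.r4 (WB@8)) EX@9 MEM@10 WB@11
I5 ld r3 <- r2: IF@6 ID@9 stall=0 (-) EX@10 MEM@11 WB@12
I6 ld r5 <- r2: IF@9 ID@10 stall=0 (-) EX@11 MEM@12 WB@13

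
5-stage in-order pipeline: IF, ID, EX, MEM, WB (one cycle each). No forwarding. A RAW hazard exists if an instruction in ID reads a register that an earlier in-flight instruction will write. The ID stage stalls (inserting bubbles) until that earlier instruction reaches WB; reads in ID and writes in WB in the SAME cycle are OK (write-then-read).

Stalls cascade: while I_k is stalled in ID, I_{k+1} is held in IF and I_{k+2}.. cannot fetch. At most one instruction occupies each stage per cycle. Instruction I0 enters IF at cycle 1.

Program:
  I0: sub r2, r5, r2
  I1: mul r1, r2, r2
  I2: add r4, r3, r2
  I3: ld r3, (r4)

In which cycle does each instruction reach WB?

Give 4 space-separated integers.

I0 sub r2 <- r5,r2: IF@1 ID@2 stall=0 (-) EX@3 MEM@4 WB@5
I1 mul r1 <- r2,r2: IF@2 ID@3 stall=2 (RAW on I0.r2 (WB@5)) EX@6 MEM@7 WB@8
I2 add r4 <- r3,r2: IF@3 ID@6 stall=0 (-) EX@7 MEM@8 WB@9
I3 ld r3 <- r4: IF@6 ID@7 stall=2 (RAW on I2.r4 (WB@9)) EX@10 MEM@11 WB@12

Answer: 5 8 9 12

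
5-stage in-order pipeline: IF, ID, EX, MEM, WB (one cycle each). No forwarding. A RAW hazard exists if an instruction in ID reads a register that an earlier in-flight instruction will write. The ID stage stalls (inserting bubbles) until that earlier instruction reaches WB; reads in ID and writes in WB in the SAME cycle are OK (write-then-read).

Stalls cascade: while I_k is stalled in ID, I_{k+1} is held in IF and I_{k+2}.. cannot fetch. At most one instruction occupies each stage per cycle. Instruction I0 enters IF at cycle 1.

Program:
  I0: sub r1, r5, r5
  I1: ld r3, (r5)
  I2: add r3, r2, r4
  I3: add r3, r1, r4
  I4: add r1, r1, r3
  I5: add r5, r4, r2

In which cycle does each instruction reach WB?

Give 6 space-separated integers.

I0 sub r1 <- r5,r5: IF@1 ID@2 stall=0 (-) EX@3 MEM@4 WB@5
I1 ld r3 <- r5: IF@2 ID@3 stall=0 (-) EX@4 MEM@5 WB@6
I2 add r3 <- r2,r4: IF@3 ID@4 stall=0 (-) EX@5 MEM@6 WB@7
I3 add r3 <- r1,r4: IF@4 ID@5 stall=0 (-) EX@6 MEM@7 WB@8
I4 add r1 <- r1,r3: IF@5 ID@6 stall=2 (RAW on I3.r3 (WB@8)) EX@9 MEM@10 WB@11
I5 add r5 <- r4,r2: IF@6 ID@9 stall=0 (-) EX@10 MEM@11 WB@12

Answer: 5 6 7 8 11 12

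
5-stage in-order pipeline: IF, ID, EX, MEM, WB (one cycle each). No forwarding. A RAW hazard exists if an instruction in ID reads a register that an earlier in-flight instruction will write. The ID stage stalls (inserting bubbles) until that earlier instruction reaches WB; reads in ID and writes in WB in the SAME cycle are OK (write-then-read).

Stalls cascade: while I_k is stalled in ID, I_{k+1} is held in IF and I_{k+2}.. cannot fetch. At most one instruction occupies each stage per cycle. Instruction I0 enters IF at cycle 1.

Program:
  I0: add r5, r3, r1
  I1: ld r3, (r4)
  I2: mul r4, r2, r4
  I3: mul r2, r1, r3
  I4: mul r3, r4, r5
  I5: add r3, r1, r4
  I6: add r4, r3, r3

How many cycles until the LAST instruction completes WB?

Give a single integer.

Answer: 14

Derivation:
I0 add r5 <- r3,r1: IF@1 ID@2 stall=0 (-) EX@3 MEM@4 WB@5
I1 ld r3 <- r4: IF@2 ID@3 stall=0 (-) EX@4 MEM@5 WB@6
I2 mul r4 <- r2,r4: IF@3 ID@4 stall=0 (-) EX@5 MEM@6 WB@7
I3 mul r2 <- r1,r3: IF@4 ID@5 stall=1 (RAW on I1.r3 (WB@6)) EX@7 MEM@8 WB@9
I4 mul r3 <- r4,r5: IF@5 ID@7 stall=0 (-) EX@8 MEM@9 WB@10
I5 add r3 <- r1,r4: IF@7 ID@8 stall=0 (-) EX@9 MEM@10 WB@11
I6 add r4 <- r3,r3: IF@8 ID@9 stall=2 (RAW on I5.r3 (WB@11)) EX@12 MEM@13 WB@14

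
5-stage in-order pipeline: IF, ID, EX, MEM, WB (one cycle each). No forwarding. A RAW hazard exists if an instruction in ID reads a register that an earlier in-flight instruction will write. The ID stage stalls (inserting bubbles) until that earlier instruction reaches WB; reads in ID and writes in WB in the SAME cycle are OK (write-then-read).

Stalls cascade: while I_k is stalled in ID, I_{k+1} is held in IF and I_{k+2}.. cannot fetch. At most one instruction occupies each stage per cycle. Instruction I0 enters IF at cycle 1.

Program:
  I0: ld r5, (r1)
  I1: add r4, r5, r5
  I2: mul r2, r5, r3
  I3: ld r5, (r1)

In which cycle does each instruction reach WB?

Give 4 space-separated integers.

I0 ld r5 <- r1: IF@1 ID@2 stall=0 (-) EX@3 MEM@4 WB@5
I1 add r4 <- r5,r5: IF@2 ID@3 stall=2 (RAW on I0.r5 (WB@5)) EX@6 MEM@7 WB@8
I2 mul r2 <- r5,r3: IF@3 ID@6 stall=0 (-) EX@7 MEM@8 WB@9
I3 ld r5 <- r1: IF@6 ID@7 stall=0 (-) EX@8 MEM@9 WB@10

Answer: 5 8 9 10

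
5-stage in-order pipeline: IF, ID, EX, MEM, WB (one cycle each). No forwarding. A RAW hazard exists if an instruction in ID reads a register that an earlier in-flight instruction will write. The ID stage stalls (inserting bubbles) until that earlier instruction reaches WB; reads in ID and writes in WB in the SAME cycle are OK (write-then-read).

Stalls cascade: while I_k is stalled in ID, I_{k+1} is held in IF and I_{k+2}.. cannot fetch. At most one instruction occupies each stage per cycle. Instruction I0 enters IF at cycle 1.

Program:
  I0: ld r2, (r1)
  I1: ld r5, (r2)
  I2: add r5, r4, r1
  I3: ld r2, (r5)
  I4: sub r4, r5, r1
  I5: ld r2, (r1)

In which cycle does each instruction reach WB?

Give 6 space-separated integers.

Answer: 5 8 9 12 13 14

Derivation:
I0 ld r2 <- r1: IF@1 ID@2 stall=0 (-) EX@3 MEM@4 WB@5
I1 ld r5 <- r2: IF@2 ID@3 stall=2 (RAW on I0.r2 (WB@5)) EX@6 MEM@7 WB@8
I2 add r5 <- r4,r1: IF@3 ID@6 stall=0 (-) EX@7 MEM@8 WB@9
I3 ld r2 <- r5: IF@6 ID@7 stall=2 (RAW on I2.r5 (WB@9)) EX@10 MEM@11 WB@12
I4 sub r4 <- r5,r1: IF@7 ID@10 stall=0 (-) EX@11 MEM@12 WB@13
I5 ld r2 <- r1: IF@10 ID@11 stall=0 (-) EX@12 MEM@13 WB@14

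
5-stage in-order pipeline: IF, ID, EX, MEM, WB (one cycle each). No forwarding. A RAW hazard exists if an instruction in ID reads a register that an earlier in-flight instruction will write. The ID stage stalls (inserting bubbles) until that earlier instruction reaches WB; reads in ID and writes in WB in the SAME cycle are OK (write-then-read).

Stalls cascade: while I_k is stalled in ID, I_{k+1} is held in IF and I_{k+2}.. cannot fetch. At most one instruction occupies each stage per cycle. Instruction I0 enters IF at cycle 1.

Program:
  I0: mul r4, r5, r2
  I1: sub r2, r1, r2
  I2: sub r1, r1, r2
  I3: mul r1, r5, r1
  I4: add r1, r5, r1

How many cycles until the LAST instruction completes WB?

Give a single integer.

Answer: 15

Derivation:
I0 mul r4 <- r5,r2: IF@1 ID@2 stall=0 (-) EX@3 MEM@4 WB@5
I1 sub r2 <- r1,r2: IF@2 ID@3 stall=0 (-) EX@4 MEM@5 WB@6
I2 sub r1 <- r1,r2: IF@3 ID@4 stall=2 (RAW on I1.r2 (WB@6)) EX@7 MEM@8 WB@9
I3 mul r1 <- r5,r1: IF@4 ID@7 stall=2 (RAW on I2.r1 (WB@9)) EX@10 MEM@11 WB@12
I4 add r1 <- r5,r1: IF@7 ID@10 stall=2 (RAW on I3.r1 (WB@12)) EX@13 MEM@14 WB@15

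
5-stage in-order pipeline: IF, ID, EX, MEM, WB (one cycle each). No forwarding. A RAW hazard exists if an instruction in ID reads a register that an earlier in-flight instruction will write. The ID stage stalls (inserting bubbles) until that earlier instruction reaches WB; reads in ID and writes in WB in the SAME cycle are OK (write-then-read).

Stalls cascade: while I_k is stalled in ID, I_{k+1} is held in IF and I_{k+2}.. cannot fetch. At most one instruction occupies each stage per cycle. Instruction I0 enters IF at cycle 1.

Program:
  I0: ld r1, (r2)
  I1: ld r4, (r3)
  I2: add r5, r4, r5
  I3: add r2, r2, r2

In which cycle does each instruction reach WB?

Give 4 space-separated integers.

Answer: 5 6 9 10

Derivation:
I0 ld r1 <- r2: IF@1 ID@2 stall=0 (-) EX@3 MEM@4 WB@5
I1 ld r4 <- r3: IF@2 ID@3 stall=0 (-) EX@4 MEM@5 WB@6
I2 add r5 <- r4,r5: IF@3 ID@4 stall=2 (RAW on I1.r4 (WB@6)) EX@7 MEM@8 WB@9
I3 add r2 <- r2,r2: IF@4 ID@7 stall=0 (-) EX@8 MEM@9 WB@10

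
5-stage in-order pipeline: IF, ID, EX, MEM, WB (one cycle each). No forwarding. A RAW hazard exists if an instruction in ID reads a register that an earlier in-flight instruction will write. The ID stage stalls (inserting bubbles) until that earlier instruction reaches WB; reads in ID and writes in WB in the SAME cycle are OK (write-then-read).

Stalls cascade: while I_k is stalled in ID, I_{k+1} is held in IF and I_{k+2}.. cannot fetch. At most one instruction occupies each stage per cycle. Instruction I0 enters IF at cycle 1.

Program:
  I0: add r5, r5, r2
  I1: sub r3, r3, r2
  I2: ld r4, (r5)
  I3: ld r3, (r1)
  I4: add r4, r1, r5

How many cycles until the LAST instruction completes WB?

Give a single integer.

Answer: 10

Derivation:
I0 add r5 <- r5,r2: IF@1 ID@2 stall=0 (-) EX@3 MEM@4 WB@5
I1 sub r3 <- r3,r2: IF@2 ID@3 stall=0 (-) EX@4 MEM@5 WB@6
I2 ld r4 <- r5: IF@3 ID@4 stall=1 (RAW on I0.r5 (WB@5)) EX@6 MEM@7 WB@8
I3 ld r3 <- r1: IF@4 ID@6 stall=0 (-) EX@7 MEM@8 WB@9
I4 add r4 <- r1,r5: IF@6 ID@7 stall=0 (-) EX@8 MEM@9 WB@10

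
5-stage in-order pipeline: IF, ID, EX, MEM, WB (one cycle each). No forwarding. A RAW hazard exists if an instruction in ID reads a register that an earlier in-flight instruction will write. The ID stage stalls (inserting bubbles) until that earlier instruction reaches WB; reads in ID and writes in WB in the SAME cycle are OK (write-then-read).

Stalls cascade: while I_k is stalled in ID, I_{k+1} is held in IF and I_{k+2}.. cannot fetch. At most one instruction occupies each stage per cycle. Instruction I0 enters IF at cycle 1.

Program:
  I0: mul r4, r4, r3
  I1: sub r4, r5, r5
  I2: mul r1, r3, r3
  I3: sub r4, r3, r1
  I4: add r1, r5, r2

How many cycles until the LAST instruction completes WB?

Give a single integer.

I0 mul r4 <- r4,r3: IF@1 ID@2 stall=0 (-) EX@3 MEM@4 WB@5
I1 sub r4 <- r5,r5: IF@2 ID@3 stall=0 (-) EX@4 MEM@5 WB@6
I2 mul r1 <- r3,r3: IF@3 ID@4 stall=0 (-) EX@5 MEM@6 WB@7
I3 sub r4 <- r3,r1: IF@4 ID@5 stall=2 (RAW on I2.r1 (WB@7)) EX@8 MEM@9 WB@10
I4 add r1 <- r5,r2: IF@5 ID@8 stall=0 (-) EX@9 MEM@10 WB@11

Answer: 11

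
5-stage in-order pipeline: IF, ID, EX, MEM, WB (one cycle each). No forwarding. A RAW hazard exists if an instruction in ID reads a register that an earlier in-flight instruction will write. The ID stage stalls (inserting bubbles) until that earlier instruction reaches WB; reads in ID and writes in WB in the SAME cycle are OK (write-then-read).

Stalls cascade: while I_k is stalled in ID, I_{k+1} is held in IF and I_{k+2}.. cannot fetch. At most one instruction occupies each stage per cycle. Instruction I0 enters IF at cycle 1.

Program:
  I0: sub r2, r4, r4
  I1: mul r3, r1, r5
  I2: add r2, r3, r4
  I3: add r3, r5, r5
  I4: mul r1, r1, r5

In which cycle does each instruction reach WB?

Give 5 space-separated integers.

I0 sub r2 <- r4,r4: IF@1 ID@2 stall=0 (-) EX@3 MEM@4 WB@5
I1 mul r3 <- r1,r5: IF@2 ID@3 stall=0 (-) EX@4 MEM@5 WB@6
I2 add r2 <- r3,r4: IF@3 ID@4 stall=2 (RAW on I1.r3 (WB@6)) EX@7 MEM@8 WB@9
I3 add r3 <- r5,r5: IF@4 ID@7 stall=0 (-) EX@8 MEM@9 WB@10
I4 mul r1 <- r1,r5: IF@7 ID@8 stall=0 (-) EX@9 MEM@10 WB@11

Answer: 5 6 9 10 11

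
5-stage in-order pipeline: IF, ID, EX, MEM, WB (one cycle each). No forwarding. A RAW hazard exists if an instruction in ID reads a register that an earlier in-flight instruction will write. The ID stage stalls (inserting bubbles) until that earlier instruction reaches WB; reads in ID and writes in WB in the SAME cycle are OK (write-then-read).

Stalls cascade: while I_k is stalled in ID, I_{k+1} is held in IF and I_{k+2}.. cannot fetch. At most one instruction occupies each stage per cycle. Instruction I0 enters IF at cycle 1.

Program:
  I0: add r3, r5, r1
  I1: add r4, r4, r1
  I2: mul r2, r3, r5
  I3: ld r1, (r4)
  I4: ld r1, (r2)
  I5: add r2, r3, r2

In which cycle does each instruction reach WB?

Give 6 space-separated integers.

Answer: 5 6 8 9 11 12

Derivation:
I0 add r3 <- r5,r1: IF@1 ID@2 stall=0 (-) EX@3 MEM@4 WB@5
I1 add r4 <- r4,r1: IF@2 ID@3 stall=0 (-) EX@4 MEM@5 WB@6
I2 mul r2 <- r3,r5: IF@3 ID@4 stall=1 (RAW on I0.r3 (WB@5)) EX@6 MEM@7 WB@8
I3 ld r1 <- r4: IF@4 ID@6 stall=0 (-) EX@7 MEM@8 WB@9
I4 ld r1 <- r2: IF@6 ID@7 stall=1 (RAW on I2.r2 (WB@8)) EX@9 MEM@10 WB@11
I5 add r2 <- r3,r2: IF@7 ID@9 stall=0 (-) EX@10 MEM@11 WB@12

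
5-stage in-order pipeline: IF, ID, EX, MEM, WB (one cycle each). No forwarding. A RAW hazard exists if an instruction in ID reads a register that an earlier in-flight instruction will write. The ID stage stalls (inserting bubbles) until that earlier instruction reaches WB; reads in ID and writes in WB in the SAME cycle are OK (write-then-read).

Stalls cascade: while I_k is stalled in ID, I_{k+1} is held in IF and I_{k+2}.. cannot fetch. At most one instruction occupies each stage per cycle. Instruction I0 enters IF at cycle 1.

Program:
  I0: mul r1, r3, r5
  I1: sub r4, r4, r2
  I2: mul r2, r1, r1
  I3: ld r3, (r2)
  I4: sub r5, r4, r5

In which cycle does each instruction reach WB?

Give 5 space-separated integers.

I0 mul r1 <- r3,r5: IF@1 ID@2 stall=0 (-) EX@3 MEM@4 WB@5
I1 sub r4 <- r4,r2: IF@2 ID@3 stall=0 (-) EX@4 MEM@5 WB@6
I2 mul r2 <- r1,r1: IF@3 ID@4 stall=1 (RAW on I0.r1 (WB@5)) EX@6 MEM@7 WB@8
I3 ld r3 <- r2: IF@4 ID@6 stall=2 (RAW on I2.r2 (WB@8)) EX@9 MEM@10 WB@11
I4 sub r5 <- r4,r5: IF@6 ID@9 stall=0 (-) EX@10 MEM@11 WB@12

Answer: 5 6 8 11 12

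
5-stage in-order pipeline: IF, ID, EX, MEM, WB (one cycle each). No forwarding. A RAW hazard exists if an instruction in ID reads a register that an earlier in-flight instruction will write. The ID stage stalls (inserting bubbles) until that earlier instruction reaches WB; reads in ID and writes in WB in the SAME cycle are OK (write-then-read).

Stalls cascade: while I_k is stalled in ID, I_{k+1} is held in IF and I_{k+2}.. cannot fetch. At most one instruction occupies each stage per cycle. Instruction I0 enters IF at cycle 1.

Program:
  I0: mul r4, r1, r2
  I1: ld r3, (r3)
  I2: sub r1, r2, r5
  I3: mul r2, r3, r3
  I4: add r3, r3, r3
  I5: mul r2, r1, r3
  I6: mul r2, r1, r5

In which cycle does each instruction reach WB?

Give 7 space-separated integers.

Answer: 5 6 7 9 10 13 14

Derivation:
I0 mul r4 <- r1,r2: IF@1 ID@2 stall=0 (-) EX@3 MEM@4 WB@5
I1 ld r3 <- r3: IF@2 ID@3 stall=0 (-) EX@4 MEM@5 WB@6
I2 sub r1 <- r2,r5: IF@3 ID@4 stall=0 (-) EX@5 MEM@6 WB@7
I3 mul r2 <- r3,r3: IF@4 ID@5 stall=1 (RAW on I1.r3 (WB@6)) EX@7 MEM@8 WB@9
I4 add r3 <- r3,r3: IF@5 ID@7 stall=0 (-) EX@8 MEM@9 WB@10
I5 mul r2 <- r1,r3: IF@7 ID@8 stall=2 (RAW on I4.r3 (WB@10)) EX@11 MEM@12 WB@13
I6 mul r2 <- r1,r5: IF@8 ID@11 stall=0 (-) EX@12 MEM@13 WB@14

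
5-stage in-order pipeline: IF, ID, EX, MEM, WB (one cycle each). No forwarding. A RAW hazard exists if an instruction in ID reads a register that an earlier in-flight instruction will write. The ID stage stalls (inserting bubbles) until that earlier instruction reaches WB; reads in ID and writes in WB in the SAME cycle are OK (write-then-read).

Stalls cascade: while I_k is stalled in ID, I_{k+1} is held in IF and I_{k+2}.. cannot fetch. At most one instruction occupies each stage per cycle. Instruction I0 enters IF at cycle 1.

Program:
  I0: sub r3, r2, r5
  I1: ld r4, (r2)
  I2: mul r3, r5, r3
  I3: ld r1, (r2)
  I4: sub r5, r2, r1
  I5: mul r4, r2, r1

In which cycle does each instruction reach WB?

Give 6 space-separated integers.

Answer: 5 6 8 9 12 13

Derivation:
I0 sub r3 <- r2,r5: IF@1 ID@2 stall=0 (-) EX@3 MEM@4 WB@5
I1 ld r4 <- r2: IF@2 ID@3 stall=0 (-) EX@4 MEM@5 WB@6
I2 mul r3 <- r5,r3: IF@3 ID@4 stall=1 (RAW on I0.r3 (WB@5)) EX@6 MEM@7 WB@8
I3 ld r1 <- r2: IF@4 ID@6 stall=0 (-) EX@7 MEM@8 WB@9
I4 sub r5 <- r2,r1: IF@6 ID@7 stall=2 (RAW on I3.r1 (WB@9)) EX@10 MEM@11 WB@12
I5 mul r4 <- r2,r1: IF@7 ID@10 stall=0 (-) EX@11 MEM@12 WB@13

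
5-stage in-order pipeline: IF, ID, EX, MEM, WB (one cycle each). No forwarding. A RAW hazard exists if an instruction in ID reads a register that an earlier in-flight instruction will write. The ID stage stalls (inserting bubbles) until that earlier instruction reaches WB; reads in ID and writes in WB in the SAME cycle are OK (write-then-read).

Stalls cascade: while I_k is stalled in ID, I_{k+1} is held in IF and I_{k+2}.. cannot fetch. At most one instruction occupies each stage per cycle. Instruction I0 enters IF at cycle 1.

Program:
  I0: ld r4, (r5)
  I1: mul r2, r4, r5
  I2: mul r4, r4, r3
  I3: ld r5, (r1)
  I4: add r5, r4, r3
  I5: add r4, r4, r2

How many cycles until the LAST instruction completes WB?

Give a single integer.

I0 ld r4 <- r5: IF@1 ID@2 stall=0 (-) EX@3 MEM@4 WB@5
I1 mul r2 <- r4,r5: IF@2 ID@3 stall=2 (RAW on I0.r4 (WB@5)) EX@6 MEM@7 WB@8
I2 mul r4 <- r4,r3: IF@3 ID@6 stall=0 (-) EX@7 MEM@8 WB@9
I3 ld r5 <- r1: IF@6 ID@7 stall=0 (-) EX@8 MEM@9 WB@10
I4 add r5 <- r4,r3: IF@7 ID@8 stall=1 (RAW on I2.r4 (WB@9)) EX@10 MEM@11 WB@12
I5 add r4 <- r4,r2: IF@8 ID@10 stall=0 (-) EX@11 MEM@12 WB@13

Answer: 13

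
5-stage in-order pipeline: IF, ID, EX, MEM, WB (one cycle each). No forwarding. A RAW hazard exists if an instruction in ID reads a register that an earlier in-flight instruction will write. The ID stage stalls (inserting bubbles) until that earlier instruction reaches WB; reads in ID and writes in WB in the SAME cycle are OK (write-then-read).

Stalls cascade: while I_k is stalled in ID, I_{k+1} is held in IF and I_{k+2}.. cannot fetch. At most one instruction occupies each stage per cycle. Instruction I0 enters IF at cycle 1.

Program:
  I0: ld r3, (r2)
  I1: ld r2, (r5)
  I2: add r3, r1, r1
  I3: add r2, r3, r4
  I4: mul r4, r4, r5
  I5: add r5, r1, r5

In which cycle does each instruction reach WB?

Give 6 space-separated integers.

I0 ld r3 <- r2: IF@1 ID@2 stall=0 (-) EX@3 MEM@4 WB@5
I1 ld r2 <- r5: IF@2 ID@3 stall=0 (-) EX@4 MEM@5 WB@6
I2 add r3 <- r1,r1: IF@3 ID@4 stall=0 (-) EX@5 MEM@6 WB@7
I3 add r2 <- r3,r4: IF@4 ID@5 stall=2 (RAW on I2.r3 (WB@7)) EX@8 MEM@9 WB@10
I4 mul r4 <- r4,r5: IF@5 ID@8 stall=0 (-) EX@9 MEM@10 WB@11
I5 add r5 <- r1,r5: IF@8 ID@9 stall=0 (-) EX@10 MEM@11 WB@12

Answer: 5 6 7 10 11 12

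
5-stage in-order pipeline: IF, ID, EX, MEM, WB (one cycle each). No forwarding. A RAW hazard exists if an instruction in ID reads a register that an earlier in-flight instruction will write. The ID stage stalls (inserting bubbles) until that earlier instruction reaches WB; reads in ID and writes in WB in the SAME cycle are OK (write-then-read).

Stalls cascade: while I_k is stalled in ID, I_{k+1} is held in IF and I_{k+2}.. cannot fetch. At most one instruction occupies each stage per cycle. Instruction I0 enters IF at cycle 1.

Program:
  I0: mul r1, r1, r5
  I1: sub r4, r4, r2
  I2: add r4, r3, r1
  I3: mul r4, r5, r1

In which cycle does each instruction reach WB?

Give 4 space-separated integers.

I0 mul r1 <- r1,r5: IF@1 ID@2 stall=0 (-) EX@3 MEM@4 WB@5
I1 sub r4 <- r4,r2: IF@2 ID@3 stall=0 (-) EX@4 MEM@5 WB@6
I2 add r4 <- r3,r1: IF@3 ID@4 stall=1 (RAW on I0.r1 (WB@5)) EX@6 MEM@7 WB@8
I3 mul r4 <- r5,r1: IF@4 ID@6 stall=0 (-) EX@7 MEM@8 WB@9

Answer: 5 6 8 9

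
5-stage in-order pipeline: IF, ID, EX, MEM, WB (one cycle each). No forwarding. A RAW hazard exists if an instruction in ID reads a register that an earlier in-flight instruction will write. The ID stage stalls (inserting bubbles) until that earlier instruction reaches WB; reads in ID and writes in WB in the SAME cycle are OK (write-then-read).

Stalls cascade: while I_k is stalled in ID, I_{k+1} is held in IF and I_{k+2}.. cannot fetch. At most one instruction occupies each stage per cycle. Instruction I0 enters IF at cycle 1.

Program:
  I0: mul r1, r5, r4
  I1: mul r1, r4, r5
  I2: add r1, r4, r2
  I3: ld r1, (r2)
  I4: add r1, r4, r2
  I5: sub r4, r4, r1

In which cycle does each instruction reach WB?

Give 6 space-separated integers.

Answer: 5 6 7 8 9 12

Derivation:
I0 mul r1 <- r5,r4: IF@1 ID@2 stall=0 (-) EX@3 MEM@4 WB@5
I1 mul r1 <- r4,r5: IF@2 ID@3 stall=0 (-) EX@4 MEM@5 WB@6
I2 add r1 <- r4,r2: IF@3 ID@4 stall=0 (-) EX@5 MEM@6 WB@7
I3 ld r1 <- r2: IF@4 ID@5 stall=0 (-) EX@6 MEM@7 WB@8
I4 add r1 <- r4,r2: IF@5 ID@6 stall=0 (-) EX@7 MEM@8 WB@9
I5 sub r4 <- r4,r1: IF@6 ID@7 stall=2 (RAW on I4.r1 (WB@9)) EX@10 MEM@11 WB@12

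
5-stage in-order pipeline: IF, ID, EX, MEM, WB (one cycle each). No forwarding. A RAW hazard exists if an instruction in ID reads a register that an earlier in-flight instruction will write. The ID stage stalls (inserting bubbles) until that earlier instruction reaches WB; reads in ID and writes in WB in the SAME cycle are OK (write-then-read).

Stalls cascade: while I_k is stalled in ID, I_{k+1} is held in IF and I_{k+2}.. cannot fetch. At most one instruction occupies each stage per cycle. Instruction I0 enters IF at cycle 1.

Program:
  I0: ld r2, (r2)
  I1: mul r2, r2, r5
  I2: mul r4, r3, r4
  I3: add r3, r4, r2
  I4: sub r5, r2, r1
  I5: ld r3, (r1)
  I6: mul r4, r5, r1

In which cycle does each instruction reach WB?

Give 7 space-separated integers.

I0 ld r2 <- r2: IF@1 ID@2 stall=0 (-) EX@3 MEM@4 WB@5
I1 mul r2 <- r2,r5: IF@2 ID@3 stall=2 (RAW on I0.r2 (WB@5)) EX@6 MEM@7 WB@8
I2 mul r4 <- r3,r4: IF@3 ID@6 stall=0 (-) EX@7 MEM@8 WB@9
I3 add r3 <- r4,r2: IF@6 ID@7 stall=2 (RAW on I2.r4 (WB@9)) EX@10 MEM@11 WB@12
I4 sub r5 <- r2,r1: IF@7 ID@10 stall=0 (-) EX@11 MEM@12 WB@13
I5 ld r3 <- r1: IF@10 ID@11 stall=0 (-) EX@12 MEM@13 WB@14
I6 mul r4 <- r5,r1: IF@11 ID@12 stall=1 (RAW on I4.r5 (WB@13)) EX@14 MEM@15 WB@16

Answer: 5 8 9 12 13 14 16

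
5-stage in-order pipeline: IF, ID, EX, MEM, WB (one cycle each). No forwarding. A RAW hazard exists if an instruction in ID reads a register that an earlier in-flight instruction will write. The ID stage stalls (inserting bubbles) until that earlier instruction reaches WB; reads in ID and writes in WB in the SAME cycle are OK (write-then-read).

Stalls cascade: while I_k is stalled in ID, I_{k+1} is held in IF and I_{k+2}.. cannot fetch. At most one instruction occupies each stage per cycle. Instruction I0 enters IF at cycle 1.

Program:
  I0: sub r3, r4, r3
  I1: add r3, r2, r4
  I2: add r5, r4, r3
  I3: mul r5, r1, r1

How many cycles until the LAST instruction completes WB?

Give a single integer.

Answer: 10

Derivation:
I0 sub r3 <- r4,r3: IF@1 ID@2 stall=0 (-) EX@3 MEM@4 WB@5
I1 add r3 <- r2,r4: IF@2 ID@3 stall=0 (-) EX@4 MEM@5 WB@6
I2 add r5 <- r4,r3: IF@3 ID@4 stall=2 (RAW on I1.r3 (WB@6)) EX@7 MEM@8 WB@9
I3 mul r5 <- r1,r1: IF@4 ID@7 stall=0 (-) EX@8 MEM@9 WB@10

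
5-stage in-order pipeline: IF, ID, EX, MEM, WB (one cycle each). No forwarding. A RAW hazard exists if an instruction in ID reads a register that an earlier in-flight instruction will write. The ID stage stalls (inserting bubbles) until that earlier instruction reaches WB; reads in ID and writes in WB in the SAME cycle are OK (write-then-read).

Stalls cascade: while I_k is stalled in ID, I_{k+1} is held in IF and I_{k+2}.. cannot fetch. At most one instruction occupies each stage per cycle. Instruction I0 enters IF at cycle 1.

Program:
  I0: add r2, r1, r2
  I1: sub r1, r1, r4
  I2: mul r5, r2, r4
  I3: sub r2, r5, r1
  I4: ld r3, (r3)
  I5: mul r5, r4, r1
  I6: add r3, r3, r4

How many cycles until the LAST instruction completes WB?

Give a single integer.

I0 add r2 <- r1,r2: IF@1 ID@2 stall=0 (-) EX@3 MEM@4 WB@5
I1 sub r1 <- r1,r4: IF@2 ID@3 stall=0 (-) EX@4 MEM@5 WB@6
I2 mul r5 <- r2,r4: IF@3 ID@4 stall=1 (RAW on I0.r2 (WB@5)) EX@6 MEM@7 WB@8
I3 sub r2 <- r5,r1: IF@4 ID@6 stall=2 (RAW on I2.r5 (WB@8)) EX@9 MEM@10 WB@11
I4 ld r3 <- r3: IF@6 ID@9 stall=0 (-) EX@10 MEM@11 WB@12
I5 mul r5 <- r4,r1: IF@9 ID@10 stall=0 (-) EX@11 MEM@12 WB@13
I6 add r3 <- r3,r4: IF@10 ID@11 stall=1 (RAW on I4.r3 (WB@12)) EX@13 MEM@14 WB@15

Answer: 15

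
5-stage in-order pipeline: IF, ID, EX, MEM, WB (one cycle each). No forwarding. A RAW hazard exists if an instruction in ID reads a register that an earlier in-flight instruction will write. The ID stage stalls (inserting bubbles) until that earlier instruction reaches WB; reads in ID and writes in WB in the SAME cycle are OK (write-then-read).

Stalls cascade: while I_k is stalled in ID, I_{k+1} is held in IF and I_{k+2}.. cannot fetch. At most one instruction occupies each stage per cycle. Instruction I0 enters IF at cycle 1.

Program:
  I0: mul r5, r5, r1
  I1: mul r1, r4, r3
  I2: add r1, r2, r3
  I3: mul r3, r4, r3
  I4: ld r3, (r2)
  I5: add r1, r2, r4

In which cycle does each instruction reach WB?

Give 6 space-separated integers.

Answer: 5 6 7 8 9 10

Derivation:
I0 mul r5 <- r5,r1: IF@1 ID@2 stall=0 (-) EX@3 MEM@4 WB@5
I1 mul r1 <- r4,r3: IF@2 ID@3 stall=0 (-) EX@4 MEM@5 WB@6
I2 add r1 <- r2,r3: IF@3 ID@4 stall=0 (-) EX@5 MEM@6 WB@7
I3 mul r3 <- r4,r3: IF@4 ID@5 stall=0 (-) EX@6 MEM@7 WB@8
I4 ld r3 <- r2: IF@5 ID@6 stall=0 (-) EX@7 MEM@8 WB@9
I5 add r1 <- r2,r4: IF@6 ID@7 stall=0 (-) EX@8 MEM@9 WB@10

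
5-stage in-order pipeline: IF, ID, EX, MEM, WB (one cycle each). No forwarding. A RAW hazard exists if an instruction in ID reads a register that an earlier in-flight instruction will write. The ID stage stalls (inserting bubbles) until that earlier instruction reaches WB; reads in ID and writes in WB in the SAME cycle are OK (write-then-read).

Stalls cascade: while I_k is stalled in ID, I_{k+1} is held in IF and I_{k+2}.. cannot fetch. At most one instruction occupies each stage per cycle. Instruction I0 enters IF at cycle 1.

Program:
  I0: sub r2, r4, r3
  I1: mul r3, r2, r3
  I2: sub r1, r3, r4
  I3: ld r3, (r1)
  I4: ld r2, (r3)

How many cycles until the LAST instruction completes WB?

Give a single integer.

Answer: 17

Derivation:
I0 sub r2 <- r4,r3: IF@1 ID@2 stall=0 (-) EX@3 MEM@4 WB@5
I1 mul r3 <- r2,r3: IF@2 ID@3 stall=2 (RAW on I0.r2 (WB@5)) EX@6 MEM@7 WB@8
I2 sub r1 <- r3,r4: IF@3 ID@6 stall=2 (RAW on I1.r3 (WB@8)) EX@9 MEM@10 WB@11
I3 ld r3 <- r1: IF@6 ID@9 stall=2 (RAW on I2.r1 (WB@11)) EX@12 MEM@13 WB@14
I4 ld r2 <- r3: IF@9 ID@12 stall=2 (RAW on I3.r3 (WB@14)) EX@15 MEM@16 WB@17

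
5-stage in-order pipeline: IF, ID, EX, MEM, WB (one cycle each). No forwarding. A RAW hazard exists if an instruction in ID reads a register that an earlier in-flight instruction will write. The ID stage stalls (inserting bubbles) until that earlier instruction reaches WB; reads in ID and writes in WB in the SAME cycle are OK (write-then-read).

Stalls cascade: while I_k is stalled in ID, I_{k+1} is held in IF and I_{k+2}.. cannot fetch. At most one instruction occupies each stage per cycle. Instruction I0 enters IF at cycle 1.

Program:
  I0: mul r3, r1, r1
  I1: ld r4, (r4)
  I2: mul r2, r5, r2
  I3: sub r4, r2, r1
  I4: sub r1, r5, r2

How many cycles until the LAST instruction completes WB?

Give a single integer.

Answer: 11

Derivation:
I0 mul r3 <- r1,r1: IF@1 ID@2 stall=0 (-) EX@3 MEM@4 WB@5
I1 ld r4 <- r4: IF@2 ID@3 stall=0 (-) EX@4 MEM@5 WB@6
I2 mul r2 <- r5,r2: IF@3 ID@4 stall=0 (-) EX@5 MEM@6 WB@7
I3 sub r4 <- r2,r1: IF@4 ID@5 stall=2 (RAW on I2.r2 (WB@7)) EX@8 MEM@9 WB@10
I4 sub r1 <- r5,r2: IF@5 ID@8 stall=0 (-) EX@9 MEM@10 WB@11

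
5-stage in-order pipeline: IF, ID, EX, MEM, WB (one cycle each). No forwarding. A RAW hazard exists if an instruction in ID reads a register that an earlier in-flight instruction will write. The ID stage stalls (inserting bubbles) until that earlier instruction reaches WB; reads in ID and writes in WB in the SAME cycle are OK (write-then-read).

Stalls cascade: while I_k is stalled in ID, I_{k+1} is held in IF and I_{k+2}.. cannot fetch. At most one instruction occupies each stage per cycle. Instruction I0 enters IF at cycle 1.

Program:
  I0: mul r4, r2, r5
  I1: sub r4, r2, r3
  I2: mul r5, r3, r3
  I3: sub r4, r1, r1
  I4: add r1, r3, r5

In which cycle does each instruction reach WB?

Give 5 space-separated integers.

I0 mul r4 <- r2,r5: IF@1 ID@2 stall=0 (-) EX@3 MEM@4 WB@5
I1 sub r4 <- r2,r3: IF@2 ID@3 stall=0 (-) EX@4 MEM@5 WB@6
I2 mul r5 <- r3,r3: IF@3 ID@4 stall=0 (-) EX@5 MEM@6 WB@7
I3 sub r4 <- r1,r1: IF@4 ID@5 stall=0 (-) EX@6 MEM@7 WB@8
I4 add r1 <- r3,r5: IF@5 ID@6 stall=1 (RAW on I2.r5 (WB@7)) EX@8 MEM@9 WB@10

Answer: 5 6 7 8 10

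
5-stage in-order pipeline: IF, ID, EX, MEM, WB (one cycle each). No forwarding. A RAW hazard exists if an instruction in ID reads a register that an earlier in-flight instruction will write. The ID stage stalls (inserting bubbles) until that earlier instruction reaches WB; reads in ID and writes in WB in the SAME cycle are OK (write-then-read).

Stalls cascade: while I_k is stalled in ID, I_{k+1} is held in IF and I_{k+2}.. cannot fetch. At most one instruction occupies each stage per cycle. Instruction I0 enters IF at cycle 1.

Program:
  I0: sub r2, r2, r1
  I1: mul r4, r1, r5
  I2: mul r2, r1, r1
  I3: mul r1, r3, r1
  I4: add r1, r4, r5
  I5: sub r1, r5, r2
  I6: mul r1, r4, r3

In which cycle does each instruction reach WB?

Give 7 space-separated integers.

I0 sub r2 <- r2,r1: IF@1 ID@2 stall=0 (-) EX@3 MEM@4 WB@5
I1 mul r4 <- r1,r5: IF@2 ID@3 stall=0 (-) EX@4 MEM@5 WB@6
I2 mul r2 <- r1,r1: IF@3 ID@4 stall=0 (-) EX@5 MEM@6 WB@7
I3 mul r1 <- r3,r1: IF@4 ID@5 stall=0 (-) EX@6 MEM@7 WB@8
I4 add r1 <- r4,r5: IF@5 ID@6 stall=0 (-) EX@7 MEM@8 WB@9
I5 sub r1 <- r5,r2: IF@6 ID@7 stall=0 (-) EX@8 MEM@9 WB@10
I6 mul r1 <- r4,r3: IF@7 ID@8 stall=0 (-) EX@9 MEM@10 WB@11

Answer: 5 6 7 8 9 10 11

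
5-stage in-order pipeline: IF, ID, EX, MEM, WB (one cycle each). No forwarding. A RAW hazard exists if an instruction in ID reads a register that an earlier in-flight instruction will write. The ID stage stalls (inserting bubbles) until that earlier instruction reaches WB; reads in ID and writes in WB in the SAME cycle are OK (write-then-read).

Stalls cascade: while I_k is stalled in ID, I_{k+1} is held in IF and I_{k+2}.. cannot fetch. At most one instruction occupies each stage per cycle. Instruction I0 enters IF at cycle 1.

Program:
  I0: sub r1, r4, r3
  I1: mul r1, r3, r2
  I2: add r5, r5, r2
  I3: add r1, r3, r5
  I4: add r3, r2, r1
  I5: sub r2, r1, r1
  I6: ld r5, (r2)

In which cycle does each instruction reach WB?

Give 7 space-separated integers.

I0 sub r1 <- r4,r3: IF@1 ID@2 stall=0 (-) EX@3 MEM@4 WB@5
I1 mul r1 <- r3,r2: IF@2 ID@3 stall=0 (-) EX@4 MEM@5 WB@6
I2 add r5 <- r5,r2: IF@3 ID@4 stall=0 (-) EX@5 MEM@6 WB@7
I3 add r1 <- r3,r5: IF@4 ID@5 stall=2 (RAW on I2.r5 (WB@7)) EX@8 MEM@9 WB@10
I4 add r3 <- r2,r1: IF@5 ID@8 stall=2 (RAW on I3.r1 (WB@10)) EX@11 MEM@12 WB@13
I5 sub r2 <- r1,r1: IF@8 ID@11 stall=0 (-) EX@12 MEM@13 WB@14
I6 ld r5 <- r2: IF@11 ID@12 stall=2 (RAW on I5.r2 (WB@14)) EX@15 MEM@16 WB@17

Answer: 5 6 7 10 13 14 17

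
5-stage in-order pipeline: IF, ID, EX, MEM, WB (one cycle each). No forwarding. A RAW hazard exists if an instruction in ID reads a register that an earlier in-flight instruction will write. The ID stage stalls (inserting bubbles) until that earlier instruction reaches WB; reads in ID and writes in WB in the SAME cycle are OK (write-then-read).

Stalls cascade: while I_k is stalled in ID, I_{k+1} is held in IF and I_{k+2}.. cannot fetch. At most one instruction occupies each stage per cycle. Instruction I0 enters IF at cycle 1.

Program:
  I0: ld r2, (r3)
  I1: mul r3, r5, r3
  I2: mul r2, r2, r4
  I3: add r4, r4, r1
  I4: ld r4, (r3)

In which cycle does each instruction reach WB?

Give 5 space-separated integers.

I0 ld r2 <- r3: IF@1 ID@2 stall=0 (-) EX@3 MEM@4 WB@5
I1 mul r3 <- r5,r3: IF@2 ID@3 stall=0 (-) EX@4 MEM@5 WB@6
I2 mul r2 <- r2,r4: IF@3 ID@4 stall=1 (RAW on I0.r2 (WB@5)) EX@6 MEM@7 WB@8
I3 add r4 <- r4,r1: IF@4 ID@6 stall=0 (-) EX@7 MEM@8 WB@9
I4 ld r4 <- r3: IF@6 ID@7 stall=0 (-) EX@8 MEM@9 WB@10

Answer: 5 6 8 9 10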